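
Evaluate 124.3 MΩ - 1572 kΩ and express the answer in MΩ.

122.728 MΩ

In MΩ:
  124.3 MΩ → 124.3
  1572 kΩ = 1572e-3 MΩ = 1.572
Difference: 124.3 - 1.572 = 122.728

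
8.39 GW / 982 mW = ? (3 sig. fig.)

8540000000

(8.39 × 10^9) / (982 × 10^-3) = 0.008544 × 10^12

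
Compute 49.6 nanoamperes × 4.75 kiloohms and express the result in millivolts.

49.6 × 10^-9 × 4.75 × 10^3 = 235.6 × 10^-6 V

0.2356 millivolts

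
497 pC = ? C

0.000000000497 C

pico = 10^-12, (no prefix) = 10^0; factor is 10^-12.
497 × 10^-12 = 0.000000000497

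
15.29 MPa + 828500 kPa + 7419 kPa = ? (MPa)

851.209 MPa

In MPa:
  15.29 MPa → 15.29
  828500 kPa = 828500 × 10^-3 MPa = 828.5
  7419 kPa = 7419 × 10^-3 MPa = 7.419
Sum: 15.29 + 828.5 + 7.419 = 851.209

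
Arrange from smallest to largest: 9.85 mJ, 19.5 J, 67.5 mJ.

9.85 mJ < 67.5 mJ < 19.5 J

9.85 mJ = 0.00985 J
19.5 J = 19.5 J
67.5 mJ = 0.0675 J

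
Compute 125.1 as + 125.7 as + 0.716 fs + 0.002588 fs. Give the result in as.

In as:
  125.1 as → 125.1
  125.7 as → 125.7
  0.716 fs = 0.716e3 as = 716
  0.002588 fs = 0.002588e3 as = 2.588
Sum: 125.1 + 125.7 + 716 + 2.588 = 969.388

969.388 as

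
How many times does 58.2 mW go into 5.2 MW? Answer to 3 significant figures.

(5.2 × 10^6) / (58.2 × 10^-3) = 0.08935 × 10^9

89300000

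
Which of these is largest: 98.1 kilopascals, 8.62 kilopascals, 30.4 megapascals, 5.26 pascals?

30.4 megapascals

98.1 kilopascals = 98100 pascals
8.62 kilopascals = 8620 pascals
30.4 megapascals = 30400000 pascals
5.26 pascals = 5.26 pascals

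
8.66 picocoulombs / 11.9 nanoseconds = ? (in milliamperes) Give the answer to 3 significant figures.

(8.66e-12) / (11.9e-9) = 0.72773e-3 A

0.728 milliamperes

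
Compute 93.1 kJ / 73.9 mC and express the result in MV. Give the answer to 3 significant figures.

1.26 MV

(93.1 × 10^3) / (73.9 × 10^-3) = 1.2598 × 10^6 V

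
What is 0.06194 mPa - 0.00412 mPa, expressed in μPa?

In μPa:
  0.06194 mPa = 0.06194e3 μPa = 61.94
  0.00412 mPa = 0.00412e3 μPa = 4.12
Difference: 61.94 - 4.12 = 57.82

57.82 μPa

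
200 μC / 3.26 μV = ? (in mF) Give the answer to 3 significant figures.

61300 mF

(200 × 10^-6) / (3.26 × 10^-6) = 61.35 F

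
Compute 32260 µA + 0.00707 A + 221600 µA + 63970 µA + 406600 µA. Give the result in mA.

731.5 mA

In mA:
  32260 µA = 32260 × 10⁻³ mA = 32.26
  0.00707 A = 0.00707 × 10³ mA = 7.07
  221600 µA = 221600 × 10⁻³ mA = 221.6
  63970 µA = 63970 × 10⁻³ mA = 63.97
  406600 µA = 406600 × 10⁻³ mA = 406.6
Sum: 32.26 + 7.07 + 221.6 + 63.97 + 406.6 = 731.5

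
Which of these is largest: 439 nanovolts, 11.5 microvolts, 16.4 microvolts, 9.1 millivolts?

439 nanovolts = 0.000000439 volts
11.5 microvolts = 0.0000115 volts
16.4 microvolts = 0.0000164 volts
9.1 millivolts = 0.0091 volts

9.1 millivolts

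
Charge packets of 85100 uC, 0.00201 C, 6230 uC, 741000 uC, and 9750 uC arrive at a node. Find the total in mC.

In mC:
  85100 uC = 85100e-3 mC = 85.1
  0.00201 C = 0.00201e3 mC = 2.01
  6230 uC = 6230e-3 mC = 6.23
  741000 uC = 741000e-3 mC = 741
  9750 uC = 9750e-3 mC = 9.75
Sum: 85.1 + 2.01 + 6.23 + 741 + 9.75 = 844.09

844.09 mC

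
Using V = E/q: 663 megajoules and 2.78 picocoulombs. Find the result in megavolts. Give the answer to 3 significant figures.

(663 × 10⁶) / (2.78 × 10⁻¹²) = 238.49 × 10¹⁸ V

238000000000000 megavolts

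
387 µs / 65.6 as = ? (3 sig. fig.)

(387 × 10^-6) / (65.6 × 10^-18) = 5.899 × 10^12

5900000000000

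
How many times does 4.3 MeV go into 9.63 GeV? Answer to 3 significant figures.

2240

(9.63e9) / (4.3e6) = 2.24e3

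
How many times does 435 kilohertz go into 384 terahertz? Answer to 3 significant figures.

883000000

(384e12) / (435e3) = 0.8828e9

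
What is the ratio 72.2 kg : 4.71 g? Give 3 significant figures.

(72.2e3) / (4.71) = 15.33e3

15300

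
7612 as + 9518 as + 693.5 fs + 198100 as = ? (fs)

908.73 fs

In fs:
  7612 as = 7612 × 10⁻³ fs = 7.612
  9518 as = 9518 × 10⁻³ fs = 9.518
  693.5 fs → 693.5
  198100 as = 198100 × 10⁻³ fs = 198.1
Sum: 7.612 + 9.518 + 693.5 + 198.1 = 908.73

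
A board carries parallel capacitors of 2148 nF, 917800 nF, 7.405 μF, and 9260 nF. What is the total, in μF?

936.613 μF

In μF:
  2148 nF = 2148 × 10⁻³ μF = 2.148
  917800 nF = 917800 × 10⁻³ μF = 917.8
  7.405 μF → 7.405
  9260 nF = 9260 × 10⁻³ μF = 9.26
Sum: 2.148 + 917.8 + 7.405 + 9.26 = 936.613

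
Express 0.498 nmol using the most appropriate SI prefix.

498 pmol

= 498e-12 mol; 1e-12 is pico.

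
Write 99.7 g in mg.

99700 mg

(no prefix) = 10^0, milli = 10^-3; factor is 10^3.
99.7 × 10^3 = 99700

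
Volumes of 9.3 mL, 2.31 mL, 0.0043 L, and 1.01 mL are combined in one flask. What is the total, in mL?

16.92 mL

In mL:
  9.3 mL → 9.3
  2.31 mL → 2.31
  0.0043 L = 0.0043 × 10³ mL = 4.3
  1.01 mL → 1.01
Sum: 9.3 + 2.31 + 4.3 + 1.01 = 16.92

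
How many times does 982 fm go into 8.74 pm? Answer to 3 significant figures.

(8.74e-12) / (982e-15) = 0.0089e3

8.90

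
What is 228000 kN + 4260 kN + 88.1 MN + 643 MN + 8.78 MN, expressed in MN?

In MN:
  228000 kN = 228000 × 10^-3 MN = 228
  4260 kN = 4260 × 10^-3 MN = 4.26
  88.1 MN → 88.1
  643 MN → 643
  8.78 MN → 8.78
Sum: 228 + 4.26 + 88.1 + 643 + 8.78 = 972.14

972.14 MN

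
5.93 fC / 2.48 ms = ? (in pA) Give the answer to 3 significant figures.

2.39 pA

(5.93 × 10⁻¹⁵) / (2.48 × 10⁻³) = 2.3911 × 10⁻¹² A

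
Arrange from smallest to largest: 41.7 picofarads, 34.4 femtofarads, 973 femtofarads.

34.4 femtofarads < 973 femtofarads < 41.7 picofarads

41.7 picofarads = 0.0000000000417 farads
34.4 femtofarads = 0.0000000000000344 farads
973 femtofarads = 0.000000000000973 farads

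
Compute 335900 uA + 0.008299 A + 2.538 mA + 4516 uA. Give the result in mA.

In mA:
  335900 uA = 335900 × 10⁻³ mA = 335.9
  0.008299 A = 0.008299 × 10³ mA = 8.299
  2.538 mA → 2.538
  4516 uA = 4516 × 10⁻³ mA = 4.516
Sum: 335.9 + 8.299 + 2.538 + 4.516 = 351.253

351.253 mA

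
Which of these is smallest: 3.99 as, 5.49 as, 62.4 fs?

3.99 as = 0.00000000000000000399 s
5.49 as = 0.00000000000000000549 s
62.4 fs = 0.0000000000000624 s

3.99 as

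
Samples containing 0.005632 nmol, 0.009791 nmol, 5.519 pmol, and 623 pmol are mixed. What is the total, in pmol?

In pmol:
  0.005632 nmol = 0.005632 × 10³ pmol = 5.632
  0.009791 nmol = 0.009791 × 10³ pmol = 9.791
  5.519 pmol → 5.519
  623 pmol → 623
Sum: 5.632 + 9.791 + 5.519 + 623 = 643.942

643.942 pmol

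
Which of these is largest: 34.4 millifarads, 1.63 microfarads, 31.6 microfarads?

34.4 millifarads

34.4 millifarads = 0.0344 farads
1.63 microfarads = 0.00000163 farads
31.6 microfarads = 0.0000316 farads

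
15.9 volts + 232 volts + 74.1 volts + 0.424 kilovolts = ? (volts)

746 volts

In volts:
  15.9 volts → 15.9
  232 volts → 232
  74.1 volts → 74.1
  0.424 kilovolts = 0.424e3 volts = 424
Sum: 15.9 + 232 + 74.1 + 424 = 746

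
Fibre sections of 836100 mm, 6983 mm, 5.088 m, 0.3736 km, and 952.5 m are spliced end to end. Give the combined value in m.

2174.271 m

In m:
  836100 mm = 836100e-3 m = 836.1
  6983 mm = 6983e-3 m = 6.983
  5.088 m → 5.088
  0.3736 km = 0.3736e3 m = 373.6
  952.5 m → 952.5
Sum: 836.1 + 6.983 + 5.088 + 373.6 + 952.5 = 2174.271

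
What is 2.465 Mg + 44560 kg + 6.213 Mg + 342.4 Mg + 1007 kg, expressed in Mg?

In Mg:
  2.465 Mg → 2.465
  44560 kg = 44560 × 10^-3 Mg = 44.56
  6.213 Mg → 6.213
  342.4 Mg → 342.4
  1007 kg = 1007 × 10^-3 Mg = 1.007
Sum: 2.465 + 44.56 + 6.213 + 342.4 + 1.007 = 396.645

396.645 Mg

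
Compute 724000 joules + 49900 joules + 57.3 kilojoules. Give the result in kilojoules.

831.2 kilojoules

In kilojoules:
  724000 joules = 724000 × 10⁻³ kilojoules = 724
  49900 joules = 49900 × 10⁻³ kilojoules = 49.9
  57.3 kilojoules → 57.3
Sum: 724 + 49.9 + 57.3 = 831.2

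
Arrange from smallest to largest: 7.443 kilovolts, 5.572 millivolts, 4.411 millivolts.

7.443 kilovolts = 7443 volts
5.572 millivolts = 0.005572 volts
4.411 millivolts = 0.004411 volts

4.411 millivolts < 5.572 millivolts < 7.443 kilovolts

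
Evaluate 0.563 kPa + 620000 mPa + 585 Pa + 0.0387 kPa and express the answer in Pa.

In Pa:
  0.563 kPa = 0.563 × 10³ Pa = 563
  620000 mPa = 620000 × 10⁻³ Pa = 620
  585 Pa → 585
  0.0387 kPa = 0.0387 × 10³ Pa = 38.7
Sum: 563 + 620 + 585 + 38.7 = 1806.7

1806.7 Pa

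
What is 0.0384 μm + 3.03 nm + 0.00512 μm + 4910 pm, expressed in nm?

In nm:
  0.0384 μm = 0.0384 × 10³ nm = 38.4
  3.03 nm → 3.03
  0.00512 μm = 0.00512 × 10³ nm = 5.12
  4910 pm = 4910 × 10⁻³ nm = 4.91
Sum: 38.4 + 3.03 + 5.12 + 4.91 = 51.46

51.46 nm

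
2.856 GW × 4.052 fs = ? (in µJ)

2.856 × 10^9 × 4.052 × 10^-15 = 11.572512 × 10^-6 J

11.572512 µJ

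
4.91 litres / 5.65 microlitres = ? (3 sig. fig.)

(4.91) / (5.65e-6) = 0.869e6

869000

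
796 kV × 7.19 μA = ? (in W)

796e3 × 7.19e-6 = 5723.24e-3 W

5.72324 W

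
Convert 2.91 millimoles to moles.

milli = 1e-3, (no prefix) = 1e0; factor is 1e-3.
2.91 × 1e-3 = 0.00291

0.00291 moles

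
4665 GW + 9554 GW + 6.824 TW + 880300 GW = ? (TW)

901.343 TW

In TW:
  4665 GW = 4665 × 10^-3 TW = 4.665
  9554 GW = 9554 × 10^-3 TW = 9.554
  6.824 TW → 6.824
  880300 GW = 880300 × 10^-3 TW = 880.3
Sum: 4.665 + 9.554 + 6.824 + 880.3 = 901.343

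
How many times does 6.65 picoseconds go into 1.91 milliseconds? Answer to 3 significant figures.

287000000

(1.91e-3) / (6.65e-12) = 0.2872e9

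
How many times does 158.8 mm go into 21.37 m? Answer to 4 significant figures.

(21.37) / (158.8 × 10⁻³) = 0.13457 × 10³

134.6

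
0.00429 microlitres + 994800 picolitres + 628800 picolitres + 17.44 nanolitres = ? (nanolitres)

In nanolitres:
  0.00429 microlitres = 0.00429e3 nanolitres = 4.29
  994800 picolitres = 994800e-3 nanolitres = 994.8
  628800 picolitres = 628800e-3 nanolitres = 628.8
  17.44 nanolitres → 17.44
Sum: 4.29 + 994.8 + 628.8 + 17.44 = 1645.33

1645.33 nanolitres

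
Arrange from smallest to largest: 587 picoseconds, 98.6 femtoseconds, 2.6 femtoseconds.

587 picoseconds = 0.000000000587 seconds
98.6 femtoseconds = 0.0000000000000986 seconds
2.6 femtoseconds = 0.0000000000000026 seconds

2.6 femtoseconds < 98.6 femtoseconds < 587 picoseconds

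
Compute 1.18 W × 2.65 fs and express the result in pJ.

1.18 × 2.65e-15 = 3.127e-15 J

0.003127 pJ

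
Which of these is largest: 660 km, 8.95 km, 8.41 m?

660 km

660 km = 660000 m
8.95 km = 8950 m
8.41 m = 8.41 m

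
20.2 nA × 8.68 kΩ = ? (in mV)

20.2 × 10⁻⁹ × 8.68 × 10³ = 175.336 × 10⁻⁶ V

0.175336 mV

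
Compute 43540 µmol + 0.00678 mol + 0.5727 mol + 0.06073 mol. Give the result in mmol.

In mmol:
  43540 µmol = 43540 × 10^-3 mmol = 43.54
  0.00678 mol = 0.00678 × 10^3 mmol = 6.78
  0.5727 mol = 0.5727 × 10^3 mmol = 572.7
  0.06073 mol = 0.06073 × 10^3 mmol = 60.73
Sum: 43.54 + 6.78 + 572.7 + 60.73 = 683.75

683.75 mmol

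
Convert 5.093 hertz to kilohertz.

(no prefix) = 1e0, kilo = 1e3; factor is 1e-3.
5.093 × 1e-3 = 0.005093

0.005093 kilohertz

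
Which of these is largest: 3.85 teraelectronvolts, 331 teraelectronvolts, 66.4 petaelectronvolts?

3.85 teraelectronvolts = 3850000000000 electronvolts
331 teraelectronvolts = 331000000000000 electronvolts
66.4 petaelectronvolts = 66400000000000000 electronvolts

66.4 petaelectronvolts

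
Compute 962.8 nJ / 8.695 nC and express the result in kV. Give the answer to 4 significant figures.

(962.8 × 10⁻⁹) / (8.695 × 10⁻⁹) = 110.73 V

0.1107 kV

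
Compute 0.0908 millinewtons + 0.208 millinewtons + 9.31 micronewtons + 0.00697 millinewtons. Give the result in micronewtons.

In micronewtons:
  0.0908 millinewtons = 0.0908 × 10³ micronewtons = 90.8
  0.208 millinewtons = 0.208 × 10³ micronewtons = 208
  9.31 micronewtons → 9.31
  0.00697 millinewtons = 0.00697 × 10³ micronewtons = 6.97
Sum: 90.8 + 208 + 9.31 + 6.97 = 315.08

315.08 micronewtons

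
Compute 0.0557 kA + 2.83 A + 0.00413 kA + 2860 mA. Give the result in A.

In A:
  0.0557 kA = 0.0557e3 A = 55.7
  2.83 A → 2.83
  0.00413 kA = 0.00413e3 A = 4.13
  2860 mA = 2860e-3 A = 2.86
Sum: 55.7 + 2.83 + 4.13 + 2.86 = 65.52

65.52 A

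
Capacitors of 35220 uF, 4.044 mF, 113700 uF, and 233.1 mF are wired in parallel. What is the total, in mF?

386.064 mF

In mF:
  35220 uF = 35220e-3 mF = 35.22
  4.044 mF → 4.044
  113700 uF = 113700e-3 mF = 113.7
  233.1 mF → 233.1
Sum: 35.22 + 4.044 + 113.7 + 233.1 = 386.064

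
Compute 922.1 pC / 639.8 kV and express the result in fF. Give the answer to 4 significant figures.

1.441 fF

(922.1e-12) / (639.8e3) = 1.44123e-15 F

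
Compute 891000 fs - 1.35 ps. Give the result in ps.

In ps:
  891000 fs = 891000e-3 ps = 891
  1.35 ps → 1.35
Difference: 891 - 1.35 = 889.65

889.65 ps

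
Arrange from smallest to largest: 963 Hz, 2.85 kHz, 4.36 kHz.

963 Hz < 2.85 kHz < 4.36 kHz

963 Hz = 963 Hz
2.85 kHz = 2850 Hz
4.36 kHz = 4360 Hz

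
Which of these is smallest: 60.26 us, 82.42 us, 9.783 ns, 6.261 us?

60.26 us = 0.00006026 s
82.42 us = 0.00008242 s
9.783 ns = 0.000000009783 s
6.261 us = 0.000006261 s

9.783 ns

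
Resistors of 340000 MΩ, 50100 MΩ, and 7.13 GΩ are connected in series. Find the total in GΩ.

In GΩ:
  340000 MΩ = 340000 × 10⁻³ GΩ = 340
  50100 MΩ = 50100 × 10⁻³ GΩ = 50.1
  7.13 GΩ → 7.13
Sum: 340 + 50.1 + 7.13 = 397.23

397.23 GΩ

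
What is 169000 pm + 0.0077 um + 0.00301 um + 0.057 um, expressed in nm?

236.71 nm

In nm:
  169000 pm = 169000 × 10^-3 nm = 169
  0.0077 um = 0.0077 × 10^3 nm = 7.7
  0.00301 um = 0.00301 × 10^3 nm = 3.01
  0.057 um = 0.057 × 10^3 nm = 57
Sum: 169 + 7.7 + 3.01 + 57 = 236.71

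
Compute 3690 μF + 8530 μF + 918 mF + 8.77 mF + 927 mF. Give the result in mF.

1865.99 mF

In mF:
  3690 μF = 3690 × 10^-3 mF = 3.69
  8530 μF = 8530 × 10^-3 mF = 8.53
  918 mF → 918
  8.77 mF → 8.77
  927 mF → 927
Sum: 3.69 + 8.53 + 918 + 8.77 + 927 = 1865.99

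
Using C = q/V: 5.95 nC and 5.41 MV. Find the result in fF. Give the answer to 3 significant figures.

1.10 fF

(5.95 × 10^-9) / (5.41 × 10^6) = 1.0998 × 10^-15 F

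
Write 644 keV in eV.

kilo = 1e3, (no prefix) = 1e0; factor is 1e3.
644 × 1e3 = 644000

644000 eV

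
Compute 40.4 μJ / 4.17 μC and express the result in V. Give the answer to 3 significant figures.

9.69 V

(40.4 × 10⁻⁶) / (4.17 × 10⁻⁶) = 9.6882 V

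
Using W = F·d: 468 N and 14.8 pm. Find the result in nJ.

468 × 14.8 × 10^-12 = 6926.4 × 10^-12 J

6.9264 nJ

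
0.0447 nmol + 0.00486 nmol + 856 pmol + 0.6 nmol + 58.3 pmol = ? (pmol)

1563.86 pmol

In pmol:
  0.0447 nmol = 0.0447 × 10^3 pmol = 44.7
  0.00486 nmol = 0.00486 × 10^3 pmol = 4.86
  856 pmol → 856
  0.6 nmol = 0.6 × 10^3 pmol = 600
  58.3 pmol → 58.3
Sum: 44.7 + 4.86 + 856 + 600 + 58.3 = 1563.86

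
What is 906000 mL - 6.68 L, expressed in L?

899.32 L

In L:
  906000 mL = 906000 × 10^-3 L = 906
  6.68 L → 6.68
Difference: 906 - 6.68 = 899.32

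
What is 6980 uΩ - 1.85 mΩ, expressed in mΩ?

In mΩ:
  6980 uΩ = 6980 × 10^-3 mΩ = 6.98
  1.85 mΩ → 1.85
Difference: 6.98 - 1.85 = 5.13

5.13 mΩ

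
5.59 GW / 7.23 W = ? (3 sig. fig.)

773000000

(5.59 × 10⁹) / (7.23) = 0.7732 × 10⁹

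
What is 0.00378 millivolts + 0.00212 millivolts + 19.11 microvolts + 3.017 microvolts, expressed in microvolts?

In microvolts:
  0.00378 millivolts = 0.00378e3 microvolts = 3.78
  0.00212 millivolts = 0.00212e3 microvolts = 2.12
  19.11 microvolts → 19.11
  3.017 microvolts → 3.017
Sum: 3.78 + 2.12 + 19.11 + 3.017 = 28.027

28.027 microvolts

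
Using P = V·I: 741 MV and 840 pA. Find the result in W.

0.62244 W

741 × 10⁶ × 840 × 10⁻¹² = 622440 × 10⁻⁶ W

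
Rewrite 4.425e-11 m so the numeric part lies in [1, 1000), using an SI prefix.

= 44.25e-12 m; 1e-12 is pico.

44.25 pm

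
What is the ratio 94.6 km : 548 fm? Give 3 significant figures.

173000000000000000

(94.6e3) / (548e-15) = 0.1726e18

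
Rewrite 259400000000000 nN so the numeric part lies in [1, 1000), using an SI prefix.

= 259.4 × 10³ N; 10³ is kilo.

259.4 kN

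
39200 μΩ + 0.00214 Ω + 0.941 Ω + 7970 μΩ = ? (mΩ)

990.31 mΩ

In mΩ:
  39200 μΩ = 39200 × 10⁻³ mΩ = 39.2
  0.00214 Ω = 0.00214 × 10³ mΩ = 2.14
  0.941 Ω = 0.941 × 10³ mΩ = 941
  7970 μΩ = 7970 × 10⁻³ mΩ = 7.97
Sum: 39.2 + 2.14 + 941 + 7.97 = 990.31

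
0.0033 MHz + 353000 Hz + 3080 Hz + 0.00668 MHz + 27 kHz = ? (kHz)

In kHz:
  0.0033 MHz = 0.0033 × 10³ kHz = 3.3
  353000 Hz = 353000 × 10⁻³ kHz = 353
  3080 Hz = 3080 × 10⁻³ kHz = 3.08
  0.00668 MHz = 0.00668 × 10³ kHz = 6.68
  27 kHz → 27
Sum: 3.3 + 353 + 3.08 + 6.68 + 27 = 393.06

393.06 kHz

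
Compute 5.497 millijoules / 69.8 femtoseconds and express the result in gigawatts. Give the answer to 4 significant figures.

78.75 gigawatts

(5.497 × 10^-3) / (69.8 × 10^-15) = 0.0787536 × 10^12 W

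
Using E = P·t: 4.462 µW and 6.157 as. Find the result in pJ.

0.000000000027472534 pJ

4.462e-6 × 6.157e-18 = 27.472534e-24 J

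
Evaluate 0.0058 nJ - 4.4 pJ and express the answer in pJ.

In pJ:
  0.0058 nJ = 0.0058 × 10^3 pJ = 5.8
  4.4 pJ → 4.4
Difference: 5.8 - 4.4 = 1.4

1.4 pJ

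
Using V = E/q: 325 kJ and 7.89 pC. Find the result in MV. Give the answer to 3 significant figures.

(325 × 10³) / (7.89 × 10⁻¹²) = 41.191 × 10¹⁵ V

41200000000 MV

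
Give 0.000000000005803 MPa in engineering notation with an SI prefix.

= 5.803 × 10^-6 Pa; 10^-6 is micro.

5.803 µPa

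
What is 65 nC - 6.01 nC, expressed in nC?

58.99 nC

In nC:
  65 nC → 65
  6.01 nC → 6.01
Difference: 65 - 6.01 = 58.99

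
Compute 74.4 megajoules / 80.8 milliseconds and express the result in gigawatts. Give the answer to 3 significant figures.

0.921 gigawatts

(74.4 × 10^6) / (80.8 × 10^-3) = 0.92079 × 10^9 W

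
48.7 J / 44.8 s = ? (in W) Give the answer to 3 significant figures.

(48.7) / (44.8) = 1.0871 W

1.09 W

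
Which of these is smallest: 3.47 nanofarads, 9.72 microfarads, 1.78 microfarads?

3.47 nanofarads

3.47 nanofarads = 0.00000000347 farads
9.72 microfarads = 0.00000972 farads
1.78 microfarads = 0.00000178 farads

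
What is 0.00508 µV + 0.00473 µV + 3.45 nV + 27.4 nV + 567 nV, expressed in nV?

In nV:
  0.00508 µV = 0.00508 × 10^3 nV = 5.08
  0.00473 µV = 0.00473 × 10^3 nV = 4.73
  3.45 nV → 3.45
  27.4 nV → 27.4
  567 nV → 567
Sum: 5.08 + 4.73 + 3.45 + 27.4 + 567 = 607.66

607.66 nV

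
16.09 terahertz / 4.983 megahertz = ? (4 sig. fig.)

(16.09 × 10^12) / (4.983 × 10^6) = 3.229 × 10^6

3229000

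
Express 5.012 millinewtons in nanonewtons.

5012000 nanonewtons

milli = 10⁻³, nano = 10⁻⁹; factor is 10⁶.
5.012 × 10⁶ = 5012000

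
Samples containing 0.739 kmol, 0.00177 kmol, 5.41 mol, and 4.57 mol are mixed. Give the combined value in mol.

In mol:
  0.739 kmol = 0.739 × 10³ mol = 739
  0.00177 kmol = 0.00177 × 10³ mol = 1.77
  5.41 mol → 5.41
  4.57 mol → 4.57
Sum: 739 + 1.77 + 5.41 + 4.57 = 750.75

750.75 mol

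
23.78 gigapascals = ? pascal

23780000000 pascals

giga = 10⁹, (no prefix) = 10⁰; factor is 10⁹.
23.78 × 10⁹ = 23780000000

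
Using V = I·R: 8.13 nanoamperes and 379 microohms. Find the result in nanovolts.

0.00308127 nanovolts

8.13 × 10⁻⁹ × 379 × 10⁻⁶ = 3081.27 × 10⁻¹⁵ V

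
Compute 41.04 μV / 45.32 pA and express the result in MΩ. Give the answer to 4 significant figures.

0.9056 MΩ

(41.04e-6) / (45.32e-12) = 0.90556e6 Ω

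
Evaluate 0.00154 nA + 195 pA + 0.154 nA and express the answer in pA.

350.54 pA

In pA:
  0.00154 nA = 0.00154 × 10³ pA = 1.54
  195 pA → 195
  0.154 nA = 0.154 × 10³ pA = 154
Sum: 1.54 + 195 + 154 = 350.54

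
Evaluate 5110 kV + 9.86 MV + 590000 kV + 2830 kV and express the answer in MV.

607.8 MV

In MV:
  5110 kV = 5110 × 10⁻³ MV = 5.11
  9.86 MV → 9.86
  590000 kV = 590000 × 10⁻³ MV = 590
  2830 kV = 2830 × 10⁻³ MV = 2.83
Sum: 5.11 + 9.86 + 590 + 2.83 = 607.8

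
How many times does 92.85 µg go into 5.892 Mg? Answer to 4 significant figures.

63460000000

(5.892 × 10⁶) / (92.85 × 10⁻⁶) = 0.063457 × 10¹²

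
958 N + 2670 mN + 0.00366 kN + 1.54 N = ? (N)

In N:
  958 N → 958
  2670 mN = 2670 × 10⁻³ N = 2.67
  0.00366 kN = 0.00366 × 10³ N = 3.66
  1.54 N → 1.54
Sum: 958 + 2.67 + 3.66 + 1.54 = 965.87

965.87 N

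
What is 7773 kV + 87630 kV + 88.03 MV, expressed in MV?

183.433 MV

In MV:
  7773 kV = 7773e-3 MV = 7.773
  87630 kV = 87630e-3 MV = 87.63
  88.03 MV → 88.03
Sum: 7.773 + 87.63 + 88.03 = 183.433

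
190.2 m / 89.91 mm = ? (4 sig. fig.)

(190.2) / (89.91e-3) = 2.1154e3

2115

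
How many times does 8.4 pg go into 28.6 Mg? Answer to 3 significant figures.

(28.6 × 10⁶) / (8.4 × 10⁻¹²) = 3.405 × 10¹⁸

3400000000000000000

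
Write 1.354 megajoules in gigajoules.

0.001354 gigajoules

mega = 10^6, giga = 10^9; factor is 10^-3.
1.354 × 10^-3 = 0.001354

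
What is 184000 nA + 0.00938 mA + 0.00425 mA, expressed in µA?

In µA:
  184000 nA = 184000 × 10⁻³ µA = 184
  0.00938 mA = 0.00938 × 10³ µA = 9.38
  0.00425 mA = 0.00425 × 10³ µA = 4.25
Sum: 184 + 9.38 + 4.25 = 197.63

197.63 µA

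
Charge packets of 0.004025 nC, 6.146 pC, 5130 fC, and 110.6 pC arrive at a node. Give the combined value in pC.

In pC:
  0.004025 nC = 0.004025e3 pC = 4.025
  6.146 pC → 6.146
  5130 fC = 5130e-3 pC = 5.13
  110.6 pC → 110.6
Sum: 4.025 + 6.146 + 5.13 + 110.6 = 125.901

125.901 pC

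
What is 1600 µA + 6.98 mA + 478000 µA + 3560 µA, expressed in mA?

490.14 mA

In mA:
  1600 µA = 1600 × 10⁻³ mA = 1.6
  6.98 mA → 6.98
  478000 µA = 478000 × 10⁻³ mA = 478
  3560 µA = 3560 × 10⁻³ mA = 3.56
Sum: 1.6 + 6.98 + 478 + 3.56 = 490.14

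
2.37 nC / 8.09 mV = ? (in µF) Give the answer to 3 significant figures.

(2.37 × 10⁻⁹) / (8.09 × 10⁻³) = 0.29295 × 10⁻⁶ F

0.293 µF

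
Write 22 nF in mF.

0.000022 mF

nano = 10^-9, milli = 10^-3; factor is 10^-6.
22 × 10^-6 = 0.000022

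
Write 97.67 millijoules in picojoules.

milli = 10^-3, pico = 10^-12; factor is 10^9.
97.67 × 10^9 = 97670000000

97670000000 picojoules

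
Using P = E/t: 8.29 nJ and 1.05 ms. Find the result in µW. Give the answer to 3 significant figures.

(8.29 × 10⁻⁹) / (1.05 × 10⁻³) = 7.8952 × 10⁻⁶ W

7.90 µW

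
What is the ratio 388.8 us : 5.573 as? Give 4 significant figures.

69760000000000

(388.8e-6) / (5.573e-18) = 69.765e12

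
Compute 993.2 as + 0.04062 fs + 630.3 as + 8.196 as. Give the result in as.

In as:
  993.2 as → 993.2
  0.04062 fs = 0.04062 × 10³ as = 40.62
  630.3 as → 630.3
  8.196 as → 8.196
Sum: 993.2 + 40.62 + 630.3 + 8.196 = 1672.316

1672.316 as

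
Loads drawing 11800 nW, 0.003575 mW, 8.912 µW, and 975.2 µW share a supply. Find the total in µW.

999.487 µW

In µW:
  11800 nW = 11800 × 10⁻³ µW = 11.8
  0.003575 mW = 0.003575 × 10³ µW = 3.575
  8.912 µW → 8.912
  975.2 µW → 975.2
Sum: 11.8 + 3.575 + 8.912 + 975.2 = 999.487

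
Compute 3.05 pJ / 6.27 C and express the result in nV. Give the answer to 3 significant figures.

(3.05 × 10^-12) / (6.27) = 0.48644 × 10^-12 V

0.000486 nV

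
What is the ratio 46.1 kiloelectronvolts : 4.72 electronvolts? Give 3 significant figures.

9770

(46.1 × 10^3) / (4.72) = 9.767 × 10^3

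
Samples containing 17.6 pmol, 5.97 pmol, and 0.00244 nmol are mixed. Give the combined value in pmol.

In pmol:
  17.6 pmol → 17.6
  5.97 pmol → 5.97
  0.00244 nmol = 0.00244 × 10^3 pmol = 2.44
Sum: 17.6 + 5.97 + 2.44 = 26.01

26.01 pmol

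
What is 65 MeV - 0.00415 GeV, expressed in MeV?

60.85 MeV

In MeV:
  65 MeV → 65
  0.00415 GeV = 0.00415 × 10³ MeV = 4.15
Difference: 65 - 4.15 = 60.85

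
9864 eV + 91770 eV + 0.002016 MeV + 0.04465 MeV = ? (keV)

148.3 keV

In keV:
  9864 eV = 9864e-3 keV = 9.864
  91770 eV = 91770e-3 keV = 91.77
  0.002016 MeV = 0.002016e3 keV = 2.016
  0.04465 MeV = 0.04465e3 keV = 44.65
Sum: 9.864 + 91.77 + 2.016 + 44.65 = 148.3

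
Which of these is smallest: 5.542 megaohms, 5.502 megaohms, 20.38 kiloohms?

5.542 megaohms = 5542000 ohms
5.502 megaohms = 5502000 ohms
20.38 kiloohms = 20380 ohms

20.38 kiloohms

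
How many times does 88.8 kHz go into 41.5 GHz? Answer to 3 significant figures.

(41.5 × 10⁹) / (88.8 × 10³) = 0.4673 × 10⁶

467000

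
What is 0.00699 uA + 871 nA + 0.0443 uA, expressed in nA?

922.29 nA

In nA:
  0.00699 uA = 0.00699e3 nA = 6.99
  871 nA → 871
  0.0443 uA = 0.0443e3 nA = 44.3
Sum: 6.99 + 871 + 44.3 = 922.29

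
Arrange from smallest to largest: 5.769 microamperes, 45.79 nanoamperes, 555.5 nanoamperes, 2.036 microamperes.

45.79 nanoamperes < 555.5 nanoamperes < 2.036 microamperes < 5.769 microamperes

5.769 microamperes = 0.000005769 amperes
45.79 nanoamperes = 0.00000004579 amperes
555.5 nanoamperes = 0.0000005555 amperes
2.036 microamperes = 0.000002036 amperes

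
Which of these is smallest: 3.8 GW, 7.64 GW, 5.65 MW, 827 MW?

5.65 MW

3.8 GW = 3800000000 W
7.64 GW = 7640000000 W
5.65 MW = 5650000 W
827 MW = 827000000 W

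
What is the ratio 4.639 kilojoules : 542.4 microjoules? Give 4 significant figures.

(4.639e3) / (542.4e-6) = 0.0085527e9

8553000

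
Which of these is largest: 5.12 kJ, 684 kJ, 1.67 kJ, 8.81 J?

5.12 kJ = 5120 J
684 kJ = 684000 J
1.67 kJ = 1670 J
8.81 J = 8.81 J

684 kJ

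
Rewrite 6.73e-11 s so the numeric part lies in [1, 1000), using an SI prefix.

67.3 ps

= 67.3e-12 s; 1e-12 is pico.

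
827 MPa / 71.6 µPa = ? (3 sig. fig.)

(827 × 10⁶) / (71.6 × 10⁻⁶) = 11.55 × 10¹²

11600000000000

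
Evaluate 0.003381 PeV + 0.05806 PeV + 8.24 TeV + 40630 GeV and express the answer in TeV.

110.311 TeV

In TeV:
  0.003381 PeV = 0.003381 × 10^3 TeV = 3.381
  0.05806 PeV = 0.05806 × 10^3 TeV = 58.06
  8.24 TeV → 8.24
  40630 GeV = 40630 × 10^-3 TeV = 40.63
Sum: 3.381 + 58.06 + 8.24 + 40.63 = 110.311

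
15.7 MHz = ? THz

0.0000157 THz

mega = 1e6, tera = 1e12; factor is 1e-6.
15.7 × 1e-6 = 0.0000157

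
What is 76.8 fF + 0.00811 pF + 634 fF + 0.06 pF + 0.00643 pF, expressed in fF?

785.34 fF

In fF:
  76.8 fF → 76.8
  0.00811 pF = 0.00811 × 10^3 fF = 8.11
  634 fF → 634
  0.06 pF = 0.06 × 10^3 fF = 60
  0.00643 pF = 0.00643 × 10^3 fF = 6.43
Sum: 76.8 + 8.11 + 634 + 60 + 6.43 = 785.34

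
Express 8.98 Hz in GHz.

(no prefix) = 1e0, giga = 1e9; factor is 1e-9.
8.98 × 1e-9 = 0.00000000898

0.00000000898 GHz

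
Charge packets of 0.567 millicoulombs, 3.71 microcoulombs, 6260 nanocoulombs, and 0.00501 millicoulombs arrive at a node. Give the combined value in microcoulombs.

581.98 microcoulombs

In microcoulombs:
  0.567 millicoulombs = 0.567e3 microcoulombs = 567
  3.71 microcoulombs → 3.71
  6260 nanocoulombs = 6260e-3 microcoulombs = 6.26
  0.00501 millicoulombs = 0.00501e3 microcoulombs = 5.01
Sum: 567 + 3.71 + 6.26 + 5.01 = 581.98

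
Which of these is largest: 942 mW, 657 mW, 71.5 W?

71.5 W

942 mW = 0.942 W
657 mW = 0.657 W
71.5 W = 71.5 W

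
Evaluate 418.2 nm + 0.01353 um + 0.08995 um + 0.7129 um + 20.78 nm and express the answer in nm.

In nm:
  418.2 nm → 418.2
  0.01353 um = 0.01353 × 10^3 nm = 13.53
  0.08995 um = 0.08995 × 10^3 nm = 89.95
  0.7129 um = 0.7129 × 10^3 nm = 712.9
  20.78 nm → 20.78
Sum: 418.2 + 13.53 + 89.95 + 712.9 + 20.78 = 1255.36

1255.36 nm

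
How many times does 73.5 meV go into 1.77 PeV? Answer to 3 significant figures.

(1.77 × 10¹⁵) / (73.5 × 10⁻³) = 0.02408 × 10¹⁸

24100000000000000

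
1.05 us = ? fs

micro = 10⁻⁶, femto = 10⁻¹⁵; factor is 10⁹.
1.05 × 10⁹ = 1050000000

1050000000 fs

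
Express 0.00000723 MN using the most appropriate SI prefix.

7.23 N

= 7.23 N; mantissa already in [1, 1000).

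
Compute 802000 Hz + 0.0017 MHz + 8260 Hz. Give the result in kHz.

In kHz:
  802000 Hz = 802000 × 10⁻³ kHz = 802
  0.0017 MHz = 0.0017 × 10³ kHz = 1.7
  8260 Hz = 8260 × 10⁻³ kHz = 8.26
Sum: 802 + 1.7 + 8.26 = 811.96

811.96 kHz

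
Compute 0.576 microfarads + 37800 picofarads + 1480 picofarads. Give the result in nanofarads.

615.28 nanofarads

In nanofarads:
  0.576 microfarads = 0.576 × 10^3 nanofarads = 576
  37800 picofarads = 37800 × 10^-3 nanofarads = 37.8
  1480 picofarads = 1480 × 10^-3 nanofarads = 1.48
Sum: 576 + 37.8 + 1.48 = 615.28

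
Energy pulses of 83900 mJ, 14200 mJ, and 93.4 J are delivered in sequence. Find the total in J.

In J:
  83900 mJ = 83900 × 10⁻³ J = 83.9
  14200 mJ = 14200 × 10⁻³ J = 14.2
  93.4 J → 93.4
Sum: 83.9 + 14.2 + 93.4 = 191.5

191.5 J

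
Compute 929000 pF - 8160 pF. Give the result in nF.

In nF:
  929000 pF = 929000 × 10⁻³ nF = 929
  8160 pF = 8160 × 10⁻³ nF = 8.16
Difference: 929 - 8.16 = 920.84

920.84 nF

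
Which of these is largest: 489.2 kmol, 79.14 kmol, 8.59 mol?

489.2 kmol

489.2 kmol = 489200 mol
79.14 kmol = 79140 mol
8.59 mol = 8.59 mol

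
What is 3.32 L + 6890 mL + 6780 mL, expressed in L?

16.99 L

In L:
  3.32 L → 3.32
  6890 mL = 6890 × 10^-3 L = 6.89
  6780 mL = 6780 × 10^-3 L = 6.78
Sum: 3.32 + 6.89 + 6.78 = 16.99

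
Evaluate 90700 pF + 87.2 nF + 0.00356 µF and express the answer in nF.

181.46 nF

In nF:
  90700 pF = 90700e-3 nF = 90.7
  87.2 nF → 87.2
  0.00356 µF = 0.00356e3 nF = 3.56
Sum: 90.7 + 87.2 + 3.56 = 181.46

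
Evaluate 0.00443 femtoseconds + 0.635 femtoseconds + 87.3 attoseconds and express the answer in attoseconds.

In attoseconds:
  0.00443 femtoseconds = 0.00443 × 10³ attoseconds = 4.43
  0.635 femtoseconds = 0.635 × 10³ attoseconds = 635
  87.3 attoseconds → 87.3
Sum: 4.43 + 635 + 87.3 = 726.73

726.73 attoseconds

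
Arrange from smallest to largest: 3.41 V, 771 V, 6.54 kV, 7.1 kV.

3.41 V < 771 V < 6.54 kV < 7.1 kV

3.41 V = 3.41 V
771 V = 771 V
6.54 kV = 6540 V
7.1 kV = 7100 V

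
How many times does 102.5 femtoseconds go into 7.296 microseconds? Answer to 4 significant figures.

71180000

(7.296 × 10^-6) / (102.5 × 10^-15) = 0.07118 × 10^9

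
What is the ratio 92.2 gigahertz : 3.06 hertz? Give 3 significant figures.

30100000000

(92.2 × 10⁹) / (3.06) = 30.13 × 10⁹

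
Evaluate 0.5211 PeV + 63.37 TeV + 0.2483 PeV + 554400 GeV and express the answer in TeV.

In TeV:
  0.5211 PeV = 0.5211 × 10^3 TeV = 521.1
  63.37 TeV → 63.37
  0.2483 PeV = 0.2483 × 10^3 TeV = 248.3
  554400 GeV = 554400 × 10^-3 TeV = 554.4
Sum: 521.1 + 63.37 + 248.3 + 554.4 = 1387.17

1387.17 TeV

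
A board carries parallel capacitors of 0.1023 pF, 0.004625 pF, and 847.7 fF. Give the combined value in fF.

954.625 fF

In fF:
  0.1023 pF = 0.1023e3 fF = 102.3
  0.004625 pF = 0.004625e3 fF = 4.625
  847.7 fF → 847.7
Sum: 102.3 + 4.625 + 847.7 = 954.625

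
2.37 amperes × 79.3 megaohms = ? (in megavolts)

187.941 megavolts

2.37 × 79.3 × 10⁶ = 187.941 × 10⁶ V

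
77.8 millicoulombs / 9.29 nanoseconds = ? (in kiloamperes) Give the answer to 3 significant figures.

(77.8e-3) / (9.29e-9) = 8.3746e6 A

8370 kiloamperes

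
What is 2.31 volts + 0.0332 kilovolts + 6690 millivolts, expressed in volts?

42.2 volts

In volts:
  2.31 volts → 2.31
  0.0332 kilovolts = 0.0332 × 10^3 volts = 33.2
  6690 millivolts = 6690 × 10^-3 volts = 6.69
Sum: 2.31 + 33.2 + 6.69 = 42.2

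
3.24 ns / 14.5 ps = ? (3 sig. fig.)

(3.24 × 10⁻⁹) / (14.5 × 10⁻¹²) = 0.2234 × 10³

223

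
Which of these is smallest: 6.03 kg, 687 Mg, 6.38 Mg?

6.03 kg = 6030 g
687 Mg = 687000000 g
6.38 Mg = 6380000 g

6.03 kg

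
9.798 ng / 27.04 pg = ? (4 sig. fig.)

(9.798e-9) / (27.04e-12) = 0.36235e3

362.4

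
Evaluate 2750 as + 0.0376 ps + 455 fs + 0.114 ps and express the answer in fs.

609.35 fs

In fs:
  2750 as = 2750 × 10⁻³ fs = 2.75
  0.0376 ps = 0.0376 × 10³ fs = 37.6
  455 fs → 455
  0.114 ps = 0.114 × 10³ fs = 114
Sum: 2.75 + 37.6 + 455 + 114 = 609.35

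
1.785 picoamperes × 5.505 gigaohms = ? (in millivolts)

9.826425 millivolts

1.785e-12 × 5.505e9 = 9.826425e-3 V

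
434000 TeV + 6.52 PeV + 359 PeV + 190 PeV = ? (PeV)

In PeV:
  434000 TeV = 434000 × 10⁻³ PeV = 434
  6.52 PeV → 6.52
  359 PeV → 359
  190 PeV → 190
Sum: 434 + 6.52 + 359 + 190 = 989.52

989.52 PeV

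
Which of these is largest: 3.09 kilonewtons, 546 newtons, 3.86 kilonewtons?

3.86 kilonewtons

3.09 kilonewtons = 3090 newtons
546 newtons = 546 newtons
3.86 kilonewtons = 3860 newtons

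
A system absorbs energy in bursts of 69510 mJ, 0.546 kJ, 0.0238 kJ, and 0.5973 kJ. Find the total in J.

In J:
  69510 mJ = 69510e-3 J = 69.51
  0.546 kJ = 0.546e3 J = 546
  0.0238 kJ = 0.0238e3 J = 23.8
  0.5973 kJ = 0.5973e3 J = 597.3
Sum: 69.51 + 546 + 23.8 + 597.3 = 1236.61

1236.61 J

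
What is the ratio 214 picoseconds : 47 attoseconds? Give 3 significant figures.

4550000

(214e-12) / (47e-18) = 4.553e6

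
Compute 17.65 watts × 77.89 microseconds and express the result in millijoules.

17.65 × 77.89 × 10^-6 = 1374.7585 × 10^-6 J

1.3747585 millijoules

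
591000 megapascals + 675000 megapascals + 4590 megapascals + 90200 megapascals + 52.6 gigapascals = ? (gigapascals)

In gigapascals:
  591000 megapascals = 591000 × 10^-3 gigapascals = 591
  675000 megapascals = 675000 × 10^-3 gigapascals = 675
  4590 megapascals = 4590 × 10^-3 gigapascals = 4.59
  90200 megapascals = 90200 × 10^-3 gigapascals = 90.2
  52.6 gigapascals → 52.6
Sum: 591 + 675 + 4.59 + 90.2 + 52.6 = 1413.39

1413.39 gigapascals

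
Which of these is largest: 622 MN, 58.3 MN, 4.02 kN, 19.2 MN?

622 MN = 622000000 N
58.3 MN = 58300000 N
4.02 kN = 4020 N
19.2 MN = 19200000 N

622 MN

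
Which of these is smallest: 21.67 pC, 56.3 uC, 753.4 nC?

21.67 pC

21.67 pC = 0.00000000002167 C
56.3 uC = 0.0000563 C
753.4 nC = 0.0000007534 C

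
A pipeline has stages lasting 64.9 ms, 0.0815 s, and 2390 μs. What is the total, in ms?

148.79 ms

In ms:
  64.9 ms → 64.9
  0.0815 s = 0.0815 × 10^3 ms = 81.5
  2390 μs = 2390 × 10^-3 ms = 2.39
Sum: 64.9 + 81.5 + 2.39 = 148.79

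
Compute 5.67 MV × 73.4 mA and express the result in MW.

0.416178 MW

5.67 × 10^6 × 73.4 × 10^-3 = 416.178 × 10^3 W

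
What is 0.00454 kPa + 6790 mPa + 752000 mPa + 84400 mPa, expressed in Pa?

847.73 Pa

In Pa:
  0.00454 kPa = 0.00454e3 Pa = 4.54
  6790 mPa = 6790e-3 Pa = 6.79
  752000 mPa = 752000e-3 Pa = 752
  84400 mPa = 84400e-3 Pa = 84.4
Sum: 4.54 + 6.79 + 752 + 84.4 = 847.73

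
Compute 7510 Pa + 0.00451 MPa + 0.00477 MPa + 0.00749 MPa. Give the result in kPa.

In kPa:
  7510 Pa = 7510e-3 kPa = 7.51
  0.00451 MPa = 0.00451e3 kPa = 4.51
  0.00477 MPa = 0.00477e3 kPa = 4.77
  0.00749 MPa = 0.00749e3 kPa = 7.49
Sum: 7.51 + 4.51 + 4.77 + 7.49 = 24.28

24.28 kPa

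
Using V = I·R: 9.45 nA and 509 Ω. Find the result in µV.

4.81005 µV

9.45e-9 × 509 = 4810.05e-9 V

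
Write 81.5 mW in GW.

0.0000000000815 GW

milli = 1e-3, giga = 1e9; factor is 1e-12.
81.5 × 1e-12 = 0.0000000000815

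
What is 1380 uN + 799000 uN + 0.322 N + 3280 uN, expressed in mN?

1125.66 mN

In mN:
  1380 uN = 1380 × 10⁻³ mN = 1.38
  799000 uN = 799000 × 10⁻³ mN = 799
  0.322 N = 0.322 × 10³ mN = 322
  3280 uN = 3280 × 10⁻³ mN = 3.28
Sum: 1.38 + 799 + 322 + 3.28 = 1125.66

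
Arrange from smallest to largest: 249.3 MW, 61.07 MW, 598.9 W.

249.3 MW = 249300000 W
61.07 MW = 61070000 W
598.9 W = 598.9 W

598.9 W < 61.07 MW < 249.3 MW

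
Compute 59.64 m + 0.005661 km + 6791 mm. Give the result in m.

72.092 m

In m:
  59.64 m → 59.64
  0.005661 km = 0.005661 × 10^3 m = 5.661
  6791 mm = 6791 × 10^-3 m = 6.791
Sum: 59.64 + 5.661 + 6.791 = 72.092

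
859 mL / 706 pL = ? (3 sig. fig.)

1220000000

(859 × 10⁻³) / (706 × 10⁻¹²) = 1.217 × 10⁹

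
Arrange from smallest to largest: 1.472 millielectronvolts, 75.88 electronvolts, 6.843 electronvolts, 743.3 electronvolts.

1.472 millielectronvolts < 6.843 electronvolts < 75.88 electronvolts < 743.3 electronvolts

1.472 millielectronvolts = 0.001472 electronvolts
75.88 electronvolts = 75.88 electronvolts
6.843 electronvolts = 6.843 electronvolts
743.3 electronvolts = 743.3 electronvolts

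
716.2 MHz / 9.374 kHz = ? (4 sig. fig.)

76400

(716.2 × 10^6) / (9.374 × 10^3) = 76.403 × 10^3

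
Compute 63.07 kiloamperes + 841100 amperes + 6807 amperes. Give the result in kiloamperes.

In kiloamperes:
  63.07 kiloamperes → 63.07
  841100 amperes = 841100 × 10⁻³ kiloamperes = 841.1
  6807 amperes = 6807 × 10⁻³ kiloamperes = 6.807
Sum: 63.07 + 841.1 + 6.807 = 910.977

910.977 kiloamperes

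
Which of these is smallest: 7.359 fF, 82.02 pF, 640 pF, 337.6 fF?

7.359 fF

7.359 fF = 0.000000000000007359 F
82.02 pF = 0.00000000008202 F
640 pF = 0.00000000064 F
337.6 fF = 0.0000000000003376 F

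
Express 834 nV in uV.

0.834 uV

nano = 1e-9, micro = 1e-6; factor is 1e-3.
834 × 1e-3 = 0.834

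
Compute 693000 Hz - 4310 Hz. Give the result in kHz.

In kHz:
  693000 Hz = 693000e-3 kHz = 693
  4310 Hz = 4310e-3 kHz = 4.31
Difference: 693 - 4.31 = 688.69

688.69 kHz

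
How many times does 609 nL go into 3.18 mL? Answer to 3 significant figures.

(3.18e-3) / (609e-9) = 0.005222e6

5220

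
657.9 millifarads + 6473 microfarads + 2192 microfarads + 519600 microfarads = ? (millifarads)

1186.165 millifarads

In millifarads:
  657.9 millifarads → 657.9
  6473 microfarads = 6473 × 10^-3 millifarads = 6.473
  2192 microfarads = 2192 × 10^-3 millifarads = 2.192
  519600 microfarads = 519600 × 10^-3 millifarads = 519.6
Sum: 657.9 + 6.473 + 2.192 + 519.6 = 1186.165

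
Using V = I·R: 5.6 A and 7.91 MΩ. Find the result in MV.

5.6 × 7.91 × 10^6 = 44.296 × 10^6 V

44.296 MV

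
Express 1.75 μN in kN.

micro = 10⁻⁶, kilo = 10³; factor is 10⁻⁹.
1.75 × 10⁻⁹ = 0.00000000175

0.00000000175 kN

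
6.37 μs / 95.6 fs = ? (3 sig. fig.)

66600000

(6.37 × 10⁻⁶) / (95.6 × 10⁻¹⁵) = 0.06663 × 10⁹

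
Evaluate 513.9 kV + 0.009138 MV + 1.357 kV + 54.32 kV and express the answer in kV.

578.715 kV

In kV:
  513.9 kV → 513.9
  0.009138 MV = 0.009138 × 10³ kV = 9.138
  1.357 kV → 1.357
  54.32 kV → 54.32
Sum: 513.9 + 9.138 + 1.357 + 54.32 = 578.715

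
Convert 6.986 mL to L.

0.006986 L

milli = 10^-3, (no prefix) = 10^0; factor is 10^-3.
6.986 × 10^-3 = 0.006986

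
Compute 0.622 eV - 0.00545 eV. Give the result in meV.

616.55 meV

In meV:
  0.622 eV = 0.622 × 10^3 meV = 622
  0.00545 eV = 0.00545 × 10^3 meV = 5.45
Difference: 622 - 5.45 = 616.55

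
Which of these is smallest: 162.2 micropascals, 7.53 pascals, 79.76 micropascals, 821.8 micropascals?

79.76 micropascals

162.2 micropascals = 0.0001622 pascals
7.53 pascals = 7.53 pascals
79.76 micropascals = 0.00007976 pascals
821.8 micropascals = 0.0008218 pascals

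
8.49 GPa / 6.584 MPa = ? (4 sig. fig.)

(8.49e9) / (6.584e6) = 1.2895e3

1289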